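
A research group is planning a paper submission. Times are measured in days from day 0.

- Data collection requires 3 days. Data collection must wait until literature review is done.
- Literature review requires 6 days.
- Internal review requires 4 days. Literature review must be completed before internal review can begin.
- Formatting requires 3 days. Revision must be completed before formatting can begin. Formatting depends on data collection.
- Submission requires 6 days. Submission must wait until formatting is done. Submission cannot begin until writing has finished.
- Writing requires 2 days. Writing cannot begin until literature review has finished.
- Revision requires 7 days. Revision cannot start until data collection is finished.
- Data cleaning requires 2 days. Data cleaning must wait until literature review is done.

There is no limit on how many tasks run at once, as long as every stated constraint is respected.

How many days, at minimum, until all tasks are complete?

25

Nothing blocks literature review, so it runs from day 0 to day 6.
Internal review cannot begin until literature review (finishes day 6). It runs from day 6 to 6 + 4 = day 10.
Writing waits on literature review (finishes day 6), so it starts at day 6 and finishes at 6 + 2 = day 8.
Data cleaning cannot begin until literature review (finishes day 6). It runs from day 6 to 6 + 2 = day 8.
Data collection waits on literature review (finishes day 6), so it starts at day 6 and finishes at 6 + 3 = day 9.
After data collection (finishes day 9), revision can start at day 9 and finishes at day 16.
For formatting: revision (finishes day 16); data collection (finishes day 9). Taking the maximum gives a start of day 16, and it finishes at 16 + 3 = day 19.
For submission: formatting (finishes day 19); writing (finishes day 8). Taking the maximum gives a start of day 19, and it finishes at 19 + 6 = day 25.
All tasks are finished once the last one completes. Finish times: Literature review at 6, Data collection at 9, Data cleaning at 8, Writing at 8, Internal review at 10, Revision at 16, Formatting at 19, Submission at 25. The latest is day 25.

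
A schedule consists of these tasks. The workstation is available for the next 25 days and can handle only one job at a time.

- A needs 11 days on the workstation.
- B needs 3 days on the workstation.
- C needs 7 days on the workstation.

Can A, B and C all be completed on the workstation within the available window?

Running back to back, the jobs need 11 + 3 + 7 = 21 days on the workstation.
Since 21 ≤ 25, they fit within the window.

Yes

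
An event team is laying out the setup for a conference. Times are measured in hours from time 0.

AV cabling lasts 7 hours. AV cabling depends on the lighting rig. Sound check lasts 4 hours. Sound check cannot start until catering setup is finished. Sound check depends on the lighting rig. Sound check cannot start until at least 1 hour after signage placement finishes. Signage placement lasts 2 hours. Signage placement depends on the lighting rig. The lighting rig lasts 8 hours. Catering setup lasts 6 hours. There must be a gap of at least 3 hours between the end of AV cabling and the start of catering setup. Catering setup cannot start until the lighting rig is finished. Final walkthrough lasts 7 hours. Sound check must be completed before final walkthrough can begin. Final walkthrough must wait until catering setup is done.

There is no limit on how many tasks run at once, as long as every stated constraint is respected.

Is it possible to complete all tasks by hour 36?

Nothing blocks the lighting rig, so it runs from hour 0 to hour 8.
Signage placement waits on the lighting rig (finishes hour 8), so it starts at hour 8 and finishes at 8 + 2 = hour 10.
AV cabling cannot begin until the lighting rig (finishes hour 8). It runs from hour 8 to 8 + 7 = hour 15.
Catering setup needs all of AV cabling (finishes hour 15, plus 3-hour gap → hour 18); the lighting rig (finishes hour 8). That puts its earliest start at hour 18; it finishes at 18 + 6 = hour 24.
Sound check cannot start until catering setup (finishes hour 24); the lighting rig (finishes hour 8); signage placement (finishes hour 10, plus 1-hour gap → hour 11). The controlling bound is hour 24, so sound check finishes at 24 + 4 = hour 28.
Final walkthrough has to wait for sound check (finishes hour 28); catering setup (finishes hour 24). The latest of these is hour 28, so final walkthrough runs hour 28 to 28 + 7 = hour 35.
Every task is finished by hour 35, which is no later than the deadline of 36, so the schedule is feasible.

Yes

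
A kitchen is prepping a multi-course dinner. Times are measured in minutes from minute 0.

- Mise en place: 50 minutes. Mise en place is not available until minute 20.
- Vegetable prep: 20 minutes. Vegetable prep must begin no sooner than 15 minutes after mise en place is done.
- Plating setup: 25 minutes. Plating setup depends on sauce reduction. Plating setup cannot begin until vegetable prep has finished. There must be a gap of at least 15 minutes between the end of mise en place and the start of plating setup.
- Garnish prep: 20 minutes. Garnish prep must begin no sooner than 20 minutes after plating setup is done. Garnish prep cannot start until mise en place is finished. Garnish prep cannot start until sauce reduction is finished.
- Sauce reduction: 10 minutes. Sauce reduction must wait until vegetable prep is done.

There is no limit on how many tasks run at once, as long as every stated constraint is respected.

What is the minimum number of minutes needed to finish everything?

180

Mise en place waits on its own release at minute 20, so it starts at minute 20 and finishes at 20 + 50 = minute 70.
Vegetable prep cannot begin until mise en place (finishes minute 70, plus 15-minute gap → minute 85). It runs from minute 85 to 85 + 20 = minute 105.
After vegetable prep (finishes minute 105), sauce reduction can start at minute 105 and finishes at minute 115.
Plating setup cannot start until sauce reduction (finishes minute 115); vegetable prep (finishes minute 105); mise en place (finishes minute 70, plus 15-minute gap → minute 85). The controlling bound is minute 115, so plating setup finishes at 115 + 25 = minute 140.
Garnish prep has to wait for plating setup (finishes minute 140, plus 20-minute gap → minute 160); mise en place (finishes minute 70); sauce reduction (finishes minute 115). The latest of these is minute 160, so garnish prep runs minute 160 to 160 + 20 = minute 180.
All tasks are finished once the last one completes. Finish times: Mise en place at 70, Vegetable prep at 105, Sauce reduction at 115, Plating setup at 140, Garnish prep at 180. The latest is minute 180.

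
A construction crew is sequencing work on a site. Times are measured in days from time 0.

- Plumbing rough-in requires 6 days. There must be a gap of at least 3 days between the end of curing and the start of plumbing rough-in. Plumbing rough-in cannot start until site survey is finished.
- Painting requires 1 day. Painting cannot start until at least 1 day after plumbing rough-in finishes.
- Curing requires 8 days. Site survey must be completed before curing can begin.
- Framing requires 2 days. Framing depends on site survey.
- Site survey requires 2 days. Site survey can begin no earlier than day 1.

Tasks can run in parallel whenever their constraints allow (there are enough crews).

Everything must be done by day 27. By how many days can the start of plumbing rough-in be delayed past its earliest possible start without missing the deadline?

5

Site survey cannot begin until its own release at day 1. It runs from day 1 to 1 + 2 = day 3.
After site survey (finishes day 3), curing can start at day 3 and finishes at day 11.
Plumbing rough-in cannot start until curing (finishes day 11, plus 3-day gap → day 14); site survey (finishes day 3). The controlling bound is day 14, so plumbing rough-in finishes at 14 + 6 = day 20.

Working backward from the deadline:
Painting has no dependents, so it just needs to finish by day 27. Starting by 27 − 1 = day 26 achieves that.
Since painting (must start by day 26, minus 1-day gap → day 25) depends on it, plumbing rough-in must finish by day 25. Backing off its 6-day duration gives a latest start of day 19.
So plumbing rough-in can start as early as day 14 and as late as day 19, giving 19 − 14 = 5 days of slack.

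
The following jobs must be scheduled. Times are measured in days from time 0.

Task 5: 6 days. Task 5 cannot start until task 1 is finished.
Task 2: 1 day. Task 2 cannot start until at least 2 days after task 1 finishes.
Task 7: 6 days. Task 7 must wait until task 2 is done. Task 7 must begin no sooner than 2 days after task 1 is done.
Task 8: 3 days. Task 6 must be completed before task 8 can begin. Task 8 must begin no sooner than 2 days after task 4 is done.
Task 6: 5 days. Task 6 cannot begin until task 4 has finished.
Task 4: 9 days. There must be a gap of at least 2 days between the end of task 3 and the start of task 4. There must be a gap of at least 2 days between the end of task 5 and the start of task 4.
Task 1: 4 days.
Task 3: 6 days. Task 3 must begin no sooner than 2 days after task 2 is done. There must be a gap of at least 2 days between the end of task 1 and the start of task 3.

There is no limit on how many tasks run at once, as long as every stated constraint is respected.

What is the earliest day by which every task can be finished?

Task 1 has no prerequisites, so it starts at day 0 and finishes at day 4.
Task 5 waits on task 1 (finishes day 4), so it starts at day 4 and finishes at 4 + 6 = day 10.
After task 1 (finishes day 4, plus 2-day gap → day 6), task 2 can start at day 6 and finishes at day 7.
For task 7: task 2 (finishes day 7); task 1 (finishes day 4, plus 2-day gap → day 6). Taking the maximum gives a start of day 7, and it finishes at 7 + 6 = day 13.
Task 3 needs all of task 2 (finishes day 7, plus 2-day gap → day 9); task 1 (finishes day 4, plus 2-day gap → day 6). That puts its earliest start at day 9; it finishes at 9 + 6 = day 15.
Task 4 needs all of task 3 (finishes day 15, plus 2-day gap → day 17); task 5 (finishes day 10, plus 2-day gap → day 12). That puts its earliest start at day 17; it finishes at 17 + 9 = day 26.
Task 6 waits on task 4 (finishes day 26), so it starts at day 26 and finishes at 26 + 5 = day 31.
Task 8 needs all of task 6 (finishes day 31); task 4 (finishes day 26, plus 2-day gap → day 28). That puts its earliest start at day 31; it finishes at 31 + 3 = day 34.
All tasks are finished once the last one completes. Finish times: Task 1 at 4, Task 2 at 7, Task 3 at 15, Task 4 at 26, Task 5 at 10, Task 6 at 31, Task 7 at 13, Task 8 at 34. The latest is day 34.

34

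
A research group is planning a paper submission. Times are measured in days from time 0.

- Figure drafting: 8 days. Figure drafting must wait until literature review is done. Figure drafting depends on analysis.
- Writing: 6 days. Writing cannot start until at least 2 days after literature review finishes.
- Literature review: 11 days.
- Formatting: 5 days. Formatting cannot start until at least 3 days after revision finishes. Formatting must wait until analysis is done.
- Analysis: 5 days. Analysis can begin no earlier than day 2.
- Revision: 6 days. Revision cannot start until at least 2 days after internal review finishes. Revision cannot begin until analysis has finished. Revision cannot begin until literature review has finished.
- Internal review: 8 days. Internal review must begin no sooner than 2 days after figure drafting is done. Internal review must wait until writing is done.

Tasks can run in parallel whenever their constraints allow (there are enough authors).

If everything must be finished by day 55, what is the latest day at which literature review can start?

10

Formatting must finish by day 55; it takes 5 days, so it must start by 55 − 5 = day 50.
Revision feeds into formatting (must start by day 50, minus 3-day gap → day 47); so revision must finish by day 47 and therefore start by day 41.
Internal review feeds into revision (must start by day 41, minus 2-day gap → day 39); so internal review must finish by day 39 and therefore start by day 31.
Figure drafting feeds into internal review (must start by day 31, minus 2-day gap → day 29); so figure drafting must finish by day 29 and therefore start by day 21.
Writing has to be done before internal review (must start by day 31). That means finishing by day 31, i.e. starting by 31 − 6 = day 25.
Literature review must finish in time for figure drafting (must start by day 21); writing (must start by day 25, minus 2-day gap → day 23); revision (must start by day 41). The tightest is day 21, so literature review must start by 21 − 11 = day 10.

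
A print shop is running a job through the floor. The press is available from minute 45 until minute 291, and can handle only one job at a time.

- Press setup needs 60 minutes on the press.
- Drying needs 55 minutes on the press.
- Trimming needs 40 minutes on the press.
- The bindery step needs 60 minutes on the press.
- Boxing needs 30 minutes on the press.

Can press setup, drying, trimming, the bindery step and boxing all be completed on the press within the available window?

The press window is 291 − 45 = 246 minutes.
Running back to back, the jobs need 60 + 55 + 40 + 60 + 30 = 245 minutes on the press.
Since 245 ≤ 246, they fit within the window.

Yes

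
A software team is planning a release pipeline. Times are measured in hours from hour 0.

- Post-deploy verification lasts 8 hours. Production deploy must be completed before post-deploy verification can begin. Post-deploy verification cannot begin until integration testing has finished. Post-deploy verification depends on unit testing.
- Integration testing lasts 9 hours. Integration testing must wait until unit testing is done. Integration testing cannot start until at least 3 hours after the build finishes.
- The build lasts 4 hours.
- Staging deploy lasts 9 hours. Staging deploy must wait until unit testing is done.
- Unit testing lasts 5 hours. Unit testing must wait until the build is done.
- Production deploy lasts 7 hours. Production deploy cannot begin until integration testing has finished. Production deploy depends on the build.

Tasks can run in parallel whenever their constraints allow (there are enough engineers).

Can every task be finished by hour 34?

The build has no prerequisites, so it starts at hour 0 and finishes at hour 4.
Unit testing cannot begin until the build (finishes hour 4). It runs from hour 4 to 4 + 5 = hour 9.
After unit testing (finishes hour 9), staging deploy can start at hour 9 and finishes at hour 18.
Integration testing cannot start until unit testing (finishes hour 9); the build (finishes hour 4, plus 3-hour gap → hour 7). The controlling bound is hour 9, so integration testing finishes at 9 + 9 = hour 18.
Production deploy needs all of integration testing (finishes hour 18); the build (finishes hour 4). That puts its earliest start at hour 18; it finishes at 18 + 7 = hour 25.
Post-deploy verification needs all of production deploy (finishes hour 25); integration testing (finishes hour 18); unit testing (finishes hour 9). That puts its earliest start at hour 25; it finishes at 25 + 8 = hour 33.
Every task is finished by hour 33, which is no later than the deadline of 34, so the schedule is feasible.

Yes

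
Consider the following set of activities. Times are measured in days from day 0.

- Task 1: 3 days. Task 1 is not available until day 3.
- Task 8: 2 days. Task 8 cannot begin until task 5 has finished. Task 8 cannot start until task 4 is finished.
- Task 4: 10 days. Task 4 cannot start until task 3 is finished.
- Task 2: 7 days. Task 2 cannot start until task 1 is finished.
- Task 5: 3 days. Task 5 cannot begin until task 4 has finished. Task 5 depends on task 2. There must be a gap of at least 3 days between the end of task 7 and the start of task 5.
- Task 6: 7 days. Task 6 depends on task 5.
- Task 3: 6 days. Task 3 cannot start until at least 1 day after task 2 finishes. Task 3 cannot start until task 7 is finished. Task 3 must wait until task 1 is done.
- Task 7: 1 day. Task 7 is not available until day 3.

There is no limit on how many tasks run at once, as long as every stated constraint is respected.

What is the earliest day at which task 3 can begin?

14

After its own release at day 3, task 7 can start at day 3 and finishes at day 4.
Task 1 waits on its own release at day 3, so it starts at day 3 and finishes at 3 + 3 = day 6.
Task 2 cannot begin until task 1 (finishes day 6). It runs from day 6 to 6 + 7 = day 13.
Task 3 waits on task 2 (finishes day 13, plus 1-day gap → day 14); task 7 (finishes day 4); task 1 (finishes day 6). The latest of these is day 14, which is the earliest task 3 can start.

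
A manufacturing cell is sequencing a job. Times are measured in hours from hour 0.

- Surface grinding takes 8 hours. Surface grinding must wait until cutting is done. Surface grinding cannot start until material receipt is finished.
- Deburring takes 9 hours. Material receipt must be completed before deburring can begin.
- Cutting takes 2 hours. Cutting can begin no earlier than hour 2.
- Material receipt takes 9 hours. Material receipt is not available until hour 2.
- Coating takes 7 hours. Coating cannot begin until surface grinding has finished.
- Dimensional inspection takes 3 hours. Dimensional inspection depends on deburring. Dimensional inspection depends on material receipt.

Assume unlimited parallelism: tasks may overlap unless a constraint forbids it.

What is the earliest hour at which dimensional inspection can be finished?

23

After its own release at hour 2, material receipt can start at hour 2 and finishes at hour 11.
Deburring cannot begin until material receipt (finishes hour 11). It runs from hour 11 to 11 + 9 = hour 20.
Dimensional inspection needs all of deburring (finishes hour 20); material receipt (finishes hour 11). That puts its earliest start at hour 20; it finishes at 20 + 3 = hour 23.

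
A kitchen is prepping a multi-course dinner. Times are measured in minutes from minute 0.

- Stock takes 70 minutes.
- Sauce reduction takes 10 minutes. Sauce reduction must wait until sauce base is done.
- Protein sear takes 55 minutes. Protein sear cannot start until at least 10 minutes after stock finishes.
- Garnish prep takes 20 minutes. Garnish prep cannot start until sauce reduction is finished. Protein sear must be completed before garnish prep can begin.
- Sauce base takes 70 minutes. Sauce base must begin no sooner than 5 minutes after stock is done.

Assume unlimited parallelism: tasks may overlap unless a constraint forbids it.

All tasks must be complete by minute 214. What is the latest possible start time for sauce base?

114

Garnish prep has no dependents, so it just needs to finish by minute 214. Starting by 214 − 20 = minute 194 achieves that.
Sauce reduction has to be done before garnish prep (must start by minute 194). That means finishing by minute 194, i.e. starting by 194 − 10 = minute 184.
Sauce base feeds into sauce reduction (must start by minute 184); so sauce base must finish by minute 184 and therefore start by minute 114.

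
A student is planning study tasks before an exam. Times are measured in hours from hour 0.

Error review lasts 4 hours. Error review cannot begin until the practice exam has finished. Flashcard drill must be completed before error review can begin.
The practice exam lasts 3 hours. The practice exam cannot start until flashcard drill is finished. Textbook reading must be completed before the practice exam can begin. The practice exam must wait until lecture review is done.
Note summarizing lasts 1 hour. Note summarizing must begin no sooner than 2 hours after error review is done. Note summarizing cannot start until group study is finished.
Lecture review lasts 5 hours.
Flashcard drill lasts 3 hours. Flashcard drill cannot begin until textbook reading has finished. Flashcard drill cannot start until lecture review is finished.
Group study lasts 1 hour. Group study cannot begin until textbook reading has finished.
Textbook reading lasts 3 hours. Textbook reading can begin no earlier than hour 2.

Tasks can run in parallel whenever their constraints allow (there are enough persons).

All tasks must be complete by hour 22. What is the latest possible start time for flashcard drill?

9

Note summarizing has no dependents, so it just needs to finish by hour 22. Starting by 22 − 1 = hour 21 achieves that.
Since note summarizing (must start by hour 21, minus 2-hour gap → hour 19) depends on it, error review must finish by hour 19. Backing off its 4-hour duration gives a latest start of hour 15.
The practice exam has to be done before error review (must start by hour 15). That means finishing by hour 15, i.e. starting by 15 − 3 = hour 12.
For flashcard drill: the practice exam (must start by hour 12); error review (must start by hour 15). The most restrictive is hour 12; with a 3-hour duration, flashcard drill must start by hour 9.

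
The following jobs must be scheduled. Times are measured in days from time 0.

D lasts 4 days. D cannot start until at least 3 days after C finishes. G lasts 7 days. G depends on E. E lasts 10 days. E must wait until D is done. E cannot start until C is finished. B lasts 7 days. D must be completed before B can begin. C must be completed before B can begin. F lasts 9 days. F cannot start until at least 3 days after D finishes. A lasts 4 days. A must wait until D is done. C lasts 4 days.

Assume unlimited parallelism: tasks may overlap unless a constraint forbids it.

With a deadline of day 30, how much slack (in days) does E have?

C can start immediately at day 0; it finishes at day 4.
D cannot begin until C (finishes day 4, plus 3-day gap → day 7). It runs from day 7 to 7 + 4 = day 11.
For E: D (finishes day 11); C (finishes day 4). Taking the maximum gives a start of day 11, and it finishes at 11 + 10 = day 21.

Working backward from the deadline:
G has no dependents, so it just needs to finish by day 30. Starting by 30 − 7 = day 23 achieves that.
E has to be done before G (must start by day 23). That means finishing by day 23, i.e. starting by 23 − 10 = day 13.
So E can start as early as day 11 and as late as day 13, giving 13 − 11 = 2 days of slack.

2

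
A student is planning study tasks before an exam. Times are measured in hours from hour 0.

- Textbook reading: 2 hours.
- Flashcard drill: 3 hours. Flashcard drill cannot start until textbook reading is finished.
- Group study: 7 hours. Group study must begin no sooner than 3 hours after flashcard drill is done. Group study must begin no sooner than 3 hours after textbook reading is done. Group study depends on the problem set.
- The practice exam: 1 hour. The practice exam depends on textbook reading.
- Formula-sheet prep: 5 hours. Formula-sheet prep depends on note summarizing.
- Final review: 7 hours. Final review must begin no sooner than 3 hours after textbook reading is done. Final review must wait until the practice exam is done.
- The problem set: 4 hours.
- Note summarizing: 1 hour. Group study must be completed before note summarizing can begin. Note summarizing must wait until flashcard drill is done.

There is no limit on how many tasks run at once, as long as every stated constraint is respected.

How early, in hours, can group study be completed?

The problem set has no prerequisites, so it starts at hour 0 and finishes at hour 4.
Textbook reading can start immediately at hour 0; it finishes at hour 2.
After textbook reading (finishes hour 2), flashcard drill can start at hour 2 and finishes at hour 5.
Group study needs all of flashcard drill (finishes hour 5, plus 3-hour gap → hour 8); textbook reading (finishes hour 2, plus 3-hour gap → hour 5); the problem set (finishes hour 4). That puts its earliest start at hour 8; it finishes at 8 + 7 = hour 15.

15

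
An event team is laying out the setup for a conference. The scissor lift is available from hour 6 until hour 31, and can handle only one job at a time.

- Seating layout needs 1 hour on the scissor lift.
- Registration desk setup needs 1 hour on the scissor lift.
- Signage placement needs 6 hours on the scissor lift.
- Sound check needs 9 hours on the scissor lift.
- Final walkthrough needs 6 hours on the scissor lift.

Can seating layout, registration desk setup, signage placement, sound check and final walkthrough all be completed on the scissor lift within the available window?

The scissor lift window is 31 − 6 = 25 hours.
Running back to back, the jobs need 1 + 1 + 6 + 9 + 6 = 23 hours on the scissor lift.
Since 23 ≤ 25, they fit within the window.

Yes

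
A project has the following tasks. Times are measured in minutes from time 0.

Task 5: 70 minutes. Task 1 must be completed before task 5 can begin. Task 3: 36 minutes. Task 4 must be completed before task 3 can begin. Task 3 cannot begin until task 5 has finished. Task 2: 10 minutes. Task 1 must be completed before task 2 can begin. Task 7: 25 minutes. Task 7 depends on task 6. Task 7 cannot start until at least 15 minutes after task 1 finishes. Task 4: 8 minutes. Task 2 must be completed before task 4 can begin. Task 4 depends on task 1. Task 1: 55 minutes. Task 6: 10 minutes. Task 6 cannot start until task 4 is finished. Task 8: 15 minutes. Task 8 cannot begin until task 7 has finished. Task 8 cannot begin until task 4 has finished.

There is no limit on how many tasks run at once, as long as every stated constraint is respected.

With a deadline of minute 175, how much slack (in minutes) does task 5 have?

14

Task 1 has no prerequisites, so it starts at minute 0 and finishes at minute 55.
After task 1 (finishes minute 55), task 5 can start at minute 55 and finishes at minute 125.

Working backward from the deadline:
Task 3 has no dependents, so it just needs to finish by minute 175. Starting by 175 − 36 = minute 139 achieves that.
Task 5 feeds into task 3 (must start by minute 139); so task 5 must finish by minute 139 and therefore start by minute 69.
So task 5 can start as early as minute 55 and as late as minute 69, giving 69 − 55 = 14 minutes of slack.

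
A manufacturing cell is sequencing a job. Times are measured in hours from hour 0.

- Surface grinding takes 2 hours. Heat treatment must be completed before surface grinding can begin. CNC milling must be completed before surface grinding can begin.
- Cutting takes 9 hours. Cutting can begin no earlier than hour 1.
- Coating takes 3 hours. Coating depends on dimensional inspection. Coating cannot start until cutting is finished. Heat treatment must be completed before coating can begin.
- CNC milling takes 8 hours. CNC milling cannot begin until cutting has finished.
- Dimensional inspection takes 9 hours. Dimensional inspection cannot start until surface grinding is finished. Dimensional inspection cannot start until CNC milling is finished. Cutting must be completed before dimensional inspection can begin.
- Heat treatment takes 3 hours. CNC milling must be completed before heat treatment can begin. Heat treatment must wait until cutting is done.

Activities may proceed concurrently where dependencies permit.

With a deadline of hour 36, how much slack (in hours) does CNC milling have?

1

Cutting cannot begin until its own release at hour 1. It runs from hour 1 to 1 + 9 = hour 10.
After cutting (finishes hour 10), CNC milling can start at hour 10 and finishes at hour 18.

Working backward from the deadline:
Coating must finish by hour 36; it takes 3 hours, so it must start by 36 − 3 = hour 33.
Dimensional inspection has to be done before coating (must start by hour 33). That means finishing by hour 33, i.e. starting by 33 − 9 = hour 24.
Surface grinding feeds into dimensional inspection (must start by hour 24); so surface grinding must finish by hour 24 and therefore start by hour 22.
Heat treatment feeds surface grinding (must start by hour 22); coating (must start by hour 33). Taking the minimum, heat treatment must finish by hour 22 and start by 22 − 3 = hour 19.
CNC milling must finish in time for heat treatment (must start by hour 19); surface grinding (must start by hour 22); dimensional inspection (must start by hour 24). The tightest is hour 19, so CNC milling must start by 19 − 8 = hour 11.
So CNC milling can start as early as hour 10 and as late as hour 11, giving 11 − 10 = 1 hour of slack.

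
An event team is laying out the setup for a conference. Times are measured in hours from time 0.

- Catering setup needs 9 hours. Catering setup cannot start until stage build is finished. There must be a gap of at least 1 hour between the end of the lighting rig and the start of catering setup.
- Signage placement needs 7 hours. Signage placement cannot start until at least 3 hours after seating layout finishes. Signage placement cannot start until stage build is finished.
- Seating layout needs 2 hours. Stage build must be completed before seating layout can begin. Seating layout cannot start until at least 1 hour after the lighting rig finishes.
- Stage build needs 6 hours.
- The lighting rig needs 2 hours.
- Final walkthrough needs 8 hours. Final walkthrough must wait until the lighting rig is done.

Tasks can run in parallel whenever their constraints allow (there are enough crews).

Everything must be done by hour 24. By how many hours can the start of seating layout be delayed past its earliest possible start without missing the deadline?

6

The lighting rig can start immediately at hour 0; it finishes at hour 2.
Stage build can start immediately at hour 0; it finishes at hour 6.
Seating layout needs all of stage build (finishes hour 6); the lighting rig (finishes hour 2, plus 1-hour gap → hour 3). That puts its earliest start at hour 6; it finishes at 6 + 2 = hour 8.

Working backward from the deadline:
To finish by hour 24, signage placement (duration 7) must start no later than hour 17.
Since signage placement (must start by hour 17, minus 3-hour gap → hour 14) depends on it, seating layout must finish by hour 14. Backing off its 2-hour duration gives a latest start of hour 12.
So seating layout can start as early as hour 6 and as late as hour 12, giving 12 − 6 = 6 hours of slack.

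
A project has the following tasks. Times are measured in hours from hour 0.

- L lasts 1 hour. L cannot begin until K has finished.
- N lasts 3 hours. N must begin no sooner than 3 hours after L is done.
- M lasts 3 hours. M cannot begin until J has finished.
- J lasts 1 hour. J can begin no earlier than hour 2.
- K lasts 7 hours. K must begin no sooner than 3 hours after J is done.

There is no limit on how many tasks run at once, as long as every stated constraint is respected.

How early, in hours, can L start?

13

After its own release at hour 2, J can start at hour 2 and finishes at hour 3.
K cannot begin until J (finishes hour 3, plus 3-hour gap → hour 6). It runs from hour 6 to 6 + 7 = hour 13.
L waits on K (finishes hour 13), so the earliest it can start is hour 13.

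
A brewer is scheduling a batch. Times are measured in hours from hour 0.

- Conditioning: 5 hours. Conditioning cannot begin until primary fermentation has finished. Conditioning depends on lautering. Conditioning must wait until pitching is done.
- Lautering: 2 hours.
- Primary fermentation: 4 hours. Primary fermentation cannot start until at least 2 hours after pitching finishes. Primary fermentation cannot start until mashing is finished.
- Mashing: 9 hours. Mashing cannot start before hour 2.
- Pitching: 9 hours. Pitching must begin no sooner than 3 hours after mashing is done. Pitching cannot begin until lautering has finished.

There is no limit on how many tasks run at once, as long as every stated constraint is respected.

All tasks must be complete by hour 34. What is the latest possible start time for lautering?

12

Nothing follows conditioning; the deadline of hour 34 is its only limit. It must start by 34 − 5 = hour 29.
Primary fermentation feeds into conditioning (must start by hour 29); so primary fermentation must finish by hour 29 and therefore start by hour 25.
Pitching has several dependents: primary fermentation (must start by hour 25, minus 2-hour gap → hour 23); conditioning (must start by hour 29). The earliest of those limits is hour 23, so pitching must start by 23 − 9 = hour 14.
For lautering: pitching (must start by hour 14); conditioning (must start by hour 29). The most restrictive is hour 14; with a 2-hour duration, lautering must start by hour 12.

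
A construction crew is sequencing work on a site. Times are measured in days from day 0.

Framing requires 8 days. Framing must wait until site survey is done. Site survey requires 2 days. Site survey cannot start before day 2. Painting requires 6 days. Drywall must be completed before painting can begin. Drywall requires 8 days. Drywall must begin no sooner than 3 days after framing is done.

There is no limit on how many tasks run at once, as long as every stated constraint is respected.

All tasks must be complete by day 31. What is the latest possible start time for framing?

6

Painting must finish by day 31; it takes 6 days, so it must start by 31 − 6 = day 25.
Drywall feeds into painting (must start by day 25); so drywall must finish by day 25 and therefore start by day 17.
Framing has to be done before drywall (must start by day 17, minus 3-day gap → day 14). That means finishing by day 14, i.e. starting by 14 − 8 = day 6.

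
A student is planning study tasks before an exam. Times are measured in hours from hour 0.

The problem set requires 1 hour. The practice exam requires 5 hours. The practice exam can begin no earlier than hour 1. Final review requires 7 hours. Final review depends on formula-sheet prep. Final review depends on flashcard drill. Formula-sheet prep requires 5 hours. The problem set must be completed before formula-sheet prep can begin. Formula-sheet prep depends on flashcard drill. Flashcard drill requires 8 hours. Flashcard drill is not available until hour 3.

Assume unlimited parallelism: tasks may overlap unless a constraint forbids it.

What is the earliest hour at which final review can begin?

16

After its own release at hour 3, flashcard drill can start at hour 3 and finishes at hour 11.
The problem set can start immediately at hour 0; it finishes at hour 1.
For formula-sheet prep: the problem set (finishes hour 1); flashcard drill (finishes hour 11). Taking the maximum gives a start of hour 11, and it finishes at 11 + 5 = hour 16.
Final review waits on formula-sheet prep (finishes hour 16); flashcard drill (finishes hour 11). The latest of these is hour 16, which is the earliest final review can start.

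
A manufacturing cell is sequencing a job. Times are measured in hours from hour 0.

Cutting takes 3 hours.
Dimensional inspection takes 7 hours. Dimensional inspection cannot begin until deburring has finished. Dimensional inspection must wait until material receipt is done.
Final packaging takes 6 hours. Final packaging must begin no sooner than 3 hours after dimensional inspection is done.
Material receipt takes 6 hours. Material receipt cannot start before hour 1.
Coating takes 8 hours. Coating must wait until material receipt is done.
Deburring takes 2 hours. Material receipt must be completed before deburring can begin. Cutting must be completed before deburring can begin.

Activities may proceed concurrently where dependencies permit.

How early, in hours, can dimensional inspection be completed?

16

Nothing blocks cutting, so it runs from hour 0 to hour 3.
Material receipt waits on its own release at hour 1, so it starts at hour 1 and finishes at 1 + 6 = hour 7.
Deburring cannot start until material receipt (finishes hour 7); cutting (finishes hour 3). The controlling bound is hour 7, so deburring finishes at 7 + 2 = hour 9.
Dimensional inspection cannot start until deburring (finishes hour 9); material receipt (finishes hour 7). The controlling bound is hour 9, so dimensional inspection finishes at 9 + 7 = hour 16.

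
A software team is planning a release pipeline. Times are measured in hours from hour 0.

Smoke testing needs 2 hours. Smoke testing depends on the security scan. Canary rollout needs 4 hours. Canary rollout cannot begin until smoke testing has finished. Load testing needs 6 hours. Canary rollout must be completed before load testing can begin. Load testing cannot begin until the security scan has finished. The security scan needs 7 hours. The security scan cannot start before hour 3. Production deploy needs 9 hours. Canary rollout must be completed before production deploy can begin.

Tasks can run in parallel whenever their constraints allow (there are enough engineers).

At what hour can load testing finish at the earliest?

22

The security scan waits on its own release at hour 3, so it starts at hour 3 and finishes at 3 + 7 = hour 10.
After the security scan (finishes hour 10), smoke testing can start at hour 10 and finishes at hour 12.
After smoke testing (finishes hour 12), canary rollout can start at hour 12 and finishes at hour 16.
Load testing needs all of canary rollout (finishes hour 16); the security scan (finishes hour 10). That puts its earliest start at hour 16; it finishes at 16 + 6 = hour 22.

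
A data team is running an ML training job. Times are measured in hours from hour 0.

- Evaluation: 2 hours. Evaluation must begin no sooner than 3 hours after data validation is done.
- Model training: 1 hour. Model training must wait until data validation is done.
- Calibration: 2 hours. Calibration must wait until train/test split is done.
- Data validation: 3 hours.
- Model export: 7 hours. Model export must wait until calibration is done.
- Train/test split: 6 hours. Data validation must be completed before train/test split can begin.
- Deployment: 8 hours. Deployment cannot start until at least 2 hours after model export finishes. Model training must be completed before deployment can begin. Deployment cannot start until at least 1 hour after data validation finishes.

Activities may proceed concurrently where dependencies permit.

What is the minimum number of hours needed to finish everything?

28

Nothing blocks data validation, so it runs from hour 0 to hour 3.
Evaluation cannot begin until data validation (finishes hour 3, plus 3-hour gap → hour 6). It runs from hour 6 to 6 + 2 = hour 8.
After data validation (finishes hour 3), model training can start at hour 3 and finishes at hour 4.
Train/test split waits on data validation (finishes hour 3), so it starts at hour 3 and finishes at 3 + 6 = hour 9.
Calibration waits on train/test split (finishes hour 9), so it starts at hour 9 and finishes at 9 + 2 = hour 11.
Model export cannot begin until calibration (finishes hour 11). It runs from hour 11 to 11 + 7 = hour 18.
Deployment has to wait for model export (finishes hour 18, plus 2-hour gap → hour 20); model training (finishes hour 4); data validation (finishes hour 3, plus 1-hour gap → hour 4). The latest of these is hour 20, so deployment runs hour 20 to 20 + 8 = hour 28.
All tasks are finished once the last one completes. Finish times: Data validation at 3, Train/test split at 9, Model training at 4, Evaluation at 8, Calibration at 11, Model export at 18, Deployment at 28. The latest is hour 28.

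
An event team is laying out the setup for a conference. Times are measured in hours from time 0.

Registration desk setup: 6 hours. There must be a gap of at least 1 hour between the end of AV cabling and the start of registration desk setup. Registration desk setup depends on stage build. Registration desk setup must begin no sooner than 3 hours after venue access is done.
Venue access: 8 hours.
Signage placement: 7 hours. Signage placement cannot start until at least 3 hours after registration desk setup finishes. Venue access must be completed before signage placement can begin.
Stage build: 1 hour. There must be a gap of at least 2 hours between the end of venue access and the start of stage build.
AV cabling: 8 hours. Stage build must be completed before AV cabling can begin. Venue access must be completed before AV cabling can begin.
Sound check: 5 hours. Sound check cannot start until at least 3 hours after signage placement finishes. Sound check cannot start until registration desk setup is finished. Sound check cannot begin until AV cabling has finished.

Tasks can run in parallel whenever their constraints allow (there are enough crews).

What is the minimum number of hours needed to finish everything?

44

Venue access has no prerequisites, so it starts at hour 0 and finishes at hour 8.
Stage build cannot begin until venue access (finishes hour 8, plus 2-hour gap → hour 10). It runs from hour 10 to 10 + 1 = hour 11.
For AV cabling: stage build (finishes hour 11); venue access (finishes hour 8). Taking the maximum gives a start of hour 11, and it finishes at 11 + 8 = hour 19.
Registration desk setup cannot start until AV cabling (finishes hour 19, plus 1-hour gap → hour 20); stage build (finishes hour 11); venue access (finishes hour 8, plus 3-hour gap → hour 11). The controlling bound is hour 20, so registration desk setup finishes at 20 + 6 = hour 26.
Signage placement cannot start until registration desk setup (finishes hour 26, plus 3-hour gap → hour 29); venue access (finishes hour 8). The controlling bound is hour 29, so signage placement finishes at 29 + 7 = hour 36.
Sound check has to wait for signage placement (finishes hour 36, plus 3-hour gap → hour 39); registration desk setup (finishes hour 26); AV cabling (finishes hour 19). The latest of these is hour 39, so sound check runs hour 39 to 39 + 5 = hour 44.
All tasks are finished once the last one completes. Finish times: Venue access at 8, Stage build at 11, AV cabling at 19, Registration desk setup at 26, Signage placement at 36, Sound check at 44. The latest is hour 44.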